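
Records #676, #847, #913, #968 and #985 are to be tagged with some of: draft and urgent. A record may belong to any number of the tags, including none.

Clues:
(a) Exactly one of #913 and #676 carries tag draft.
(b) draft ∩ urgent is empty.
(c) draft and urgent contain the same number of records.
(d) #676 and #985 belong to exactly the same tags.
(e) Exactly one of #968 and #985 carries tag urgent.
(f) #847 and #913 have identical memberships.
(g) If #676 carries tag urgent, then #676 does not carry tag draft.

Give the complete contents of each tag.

draft = {#847, #913}; urgent = {#676, #985}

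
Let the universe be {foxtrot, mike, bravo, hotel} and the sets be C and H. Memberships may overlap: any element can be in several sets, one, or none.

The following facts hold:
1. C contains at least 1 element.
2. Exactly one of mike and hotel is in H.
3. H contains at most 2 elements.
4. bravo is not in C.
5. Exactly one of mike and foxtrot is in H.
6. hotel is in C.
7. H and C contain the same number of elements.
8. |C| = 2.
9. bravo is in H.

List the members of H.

H = {bravo, mike}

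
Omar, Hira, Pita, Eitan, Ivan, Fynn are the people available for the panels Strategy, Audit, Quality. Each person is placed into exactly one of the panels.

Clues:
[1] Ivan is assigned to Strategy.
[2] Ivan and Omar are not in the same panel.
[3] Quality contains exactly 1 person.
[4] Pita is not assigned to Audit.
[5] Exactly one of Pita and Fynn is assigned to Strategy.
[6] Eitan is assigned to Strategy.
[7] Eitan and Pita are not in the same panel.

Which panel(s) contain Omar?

From (1): Ivan ∈ Strategy.
From (4): Pita ∉ Audit.
From (6): Eitan ∈ Strategy.
(2): Omar ∉ Strategy.
(7): Pita ∉ Strategy.
Only one panel left: Pita ∈ Quality.
(3): Quality already has 1, so the rest are out.
(5) (exactly one): Fynn ∈ Strategy.
Only one panel left: Omar ∈ Audit.

Omar: Audit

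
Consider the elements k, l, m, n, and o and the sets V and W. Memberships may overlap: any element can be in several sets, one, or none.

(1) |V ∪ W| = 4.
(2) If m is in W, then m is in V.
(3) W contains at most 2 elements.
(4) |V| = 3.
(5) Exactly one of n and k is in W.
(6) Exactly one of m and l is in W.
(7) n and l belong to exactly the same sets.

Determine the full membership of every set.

V = {l, m, n}; W = {k, m}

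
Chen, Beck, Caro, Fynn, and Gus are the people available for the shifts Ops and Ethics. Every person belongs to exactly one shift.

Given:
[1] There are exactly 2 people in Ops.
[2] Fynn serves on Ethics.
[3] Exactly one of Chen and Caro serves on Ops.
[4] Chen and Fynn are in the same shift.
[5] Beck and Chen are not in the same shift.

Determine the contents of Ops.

From (2): Fynn ∈ Ethics.
(4): Chen matches Fynn: Chen ∉ Ops.
(4): Chen matches Fynn: Chen ∈ Ethics.
(5): Beck ∉ Ethics.
Only one shift left: Beck ∈ Ops.
(3) (exactly one): Caro ∈ Ops.
(1): Ops already has 2, so the rest are out.
Only one shift left: Gus ∈ Ethics.

Ops = {Beck, Caro}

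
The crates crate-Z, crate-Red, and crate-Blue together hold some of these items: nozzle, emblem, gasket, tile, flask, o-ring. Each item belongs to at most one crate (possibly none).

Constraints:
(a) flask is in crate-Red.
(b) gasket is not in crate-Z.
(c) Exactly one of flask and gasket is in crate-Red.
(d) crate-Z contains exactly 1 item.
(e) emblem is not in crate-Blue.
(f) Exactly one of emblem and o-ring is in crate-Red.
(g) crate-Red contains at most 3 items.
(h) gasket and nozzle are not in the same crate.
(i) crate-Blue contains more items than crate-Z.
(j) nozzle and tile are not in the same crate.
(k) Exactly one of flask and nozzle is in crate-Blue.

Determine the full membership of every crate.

crate-Z = {tile}; crate-Red = {emblem, flask}; crate-Blue = {nozzle, o-ring}

From (a): flask ∈ crate-Red.
From (b): gasket ∉ crate-Z.
From (e): emblem ∉ crate-Blue.
(c) (exactly one): gasket ∉ crate-Red.
(k) (exactly one): nozzle ∈ crate-Blue.
(h): gasket ∉ crate-Blue.
(j): tile ∉ crate-Blue.
Suppose emblem ∈ crate-Z: no assignment then satisfies all the clues, so emblem ∉ crate-Z.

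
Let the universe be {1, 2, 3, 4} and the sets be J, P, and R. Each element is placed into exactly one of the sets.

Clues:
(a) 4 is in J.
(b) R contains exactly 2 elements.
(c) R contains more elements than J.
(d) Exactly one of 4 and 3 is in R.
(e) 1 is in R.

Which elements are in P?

From (a): 4 ∈ J.
From (e): 1 ∈ R.
(d) (exactly one): 3 ∈ R.
(b): R already has 2, so the rest are out.
Suppose 2 ∉ P: no assignment then satisfies all the clues, so 2 ∈ P.

P = {2}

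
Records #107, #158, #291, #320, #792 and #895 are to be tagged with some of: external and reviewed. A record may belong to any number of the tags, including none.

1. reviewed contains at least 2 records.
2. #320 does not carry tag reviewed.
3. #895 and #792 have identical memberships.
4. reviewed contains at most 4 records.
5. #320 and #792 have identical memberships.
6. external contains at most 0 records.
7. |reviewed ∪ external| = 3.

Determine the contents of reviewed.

reviewed = {#107, #158, #291}

From (2): #320 ∉ reviewed.
(5): #792 matches #320: #792 ∉ reviewed.
(6): external already has 0, so the rest are out.
(3): #895 matches #792: #895 ∉ reviewed.
Suppose #107 ∉ reviewed: no assignment then satisfies all the clues, so #107 ∈ reviewed.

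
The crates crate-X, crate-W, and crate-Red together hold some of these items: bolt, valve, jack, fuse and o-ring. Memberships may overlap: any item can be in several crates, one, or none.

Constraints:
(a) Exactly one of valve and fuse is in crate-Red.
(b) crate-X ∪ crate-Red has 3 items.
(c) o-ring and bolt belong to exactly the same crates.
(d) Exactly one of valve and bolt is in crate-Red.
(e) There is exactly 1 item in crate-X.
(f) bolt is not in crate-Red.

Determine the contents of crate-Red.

crate-Red = {jack, valve}

From (f): bolt ∉ crate-Red.
(c): o-ring matches bolt: o-ring ∉ crate-Red.
(d) (exactly one): valve ∈ crate-Red.
(a) (exactly one): fuse ∉ crate-Red.
Suppose jack ∉ crate-Red: no assignment then satisfies all the clues, so jack ∈ crate-Red.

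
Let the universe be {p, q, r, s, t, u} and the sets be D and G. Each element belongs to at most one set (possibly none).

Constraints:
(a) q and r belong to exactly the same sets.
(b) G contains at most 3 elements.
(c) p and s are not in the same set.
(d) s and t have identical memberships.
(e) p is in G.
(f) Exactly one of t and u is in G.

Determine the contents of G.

G = {p, u}

From (e): p ∈ G.
(c): s ∉ G.
(d): t matches s: t ∉ G.
(f) (exactly one): u ∈ G.
Suppose q ∈ G: no assignment then satisfies all the clues, so q ∉ G.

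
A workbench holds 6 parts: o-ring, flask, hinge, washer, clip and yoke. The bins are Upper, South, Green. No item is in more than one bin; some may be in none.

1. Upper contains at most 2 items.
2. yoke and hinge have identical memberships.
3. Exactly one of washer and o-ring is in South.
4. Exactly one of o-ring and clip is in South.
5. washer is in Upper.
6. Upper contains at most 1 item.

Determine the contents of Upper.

Upper = {washer}

From (5): washer ∈ Upper.
(3) (exactly one): o-ring ∈ South.
(4) (exactly one): clip ∉ South.
(6): Upper already has 1, so the rest are out.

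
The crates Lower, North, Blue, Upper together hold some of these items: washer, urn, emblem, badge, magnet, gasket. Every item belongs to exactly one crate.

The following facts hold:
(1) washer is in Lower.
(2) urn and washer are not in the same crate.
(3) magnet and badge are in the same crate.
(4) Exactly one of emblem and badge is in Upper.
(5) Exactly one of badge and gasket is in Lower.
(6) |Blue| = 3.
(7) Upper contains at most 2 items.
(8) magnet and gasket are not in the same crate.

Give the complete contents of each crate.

Lower = {gasket, washer}; North = {}; Blue = {badge, magnet, urn}; Upper = {emblem}

From (1): washer ∈ Lower.
(2): urn ∉ Lower.
Suppose urn ∈ North: no assignment then satisfies all the clues, so urn ∉ North.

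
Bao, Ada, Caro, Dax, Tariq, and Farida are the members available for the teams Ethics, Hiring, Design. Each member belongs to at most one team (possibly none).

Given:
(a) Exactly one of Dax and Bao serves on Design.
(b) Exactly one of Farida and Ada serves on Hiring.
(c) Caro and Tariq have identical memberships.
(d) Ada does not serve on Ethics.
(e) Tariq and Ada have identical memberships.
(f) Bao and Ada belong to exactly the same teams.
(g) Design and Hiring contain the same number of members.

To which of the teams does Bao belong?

Bao: none

From (d): Ada ∉ Ethics.
(e): Tariq matches Ada: Tariq ∉ Ethics.
(f): Bao matches Ada: Bao ∉ Ethics.
(c): Caro matches Tariq: Caro ∉ Ethics.
Suppose Bao ∈ Hiring: no assignment then satisfies all the clues, so Bao ∉ Hiring.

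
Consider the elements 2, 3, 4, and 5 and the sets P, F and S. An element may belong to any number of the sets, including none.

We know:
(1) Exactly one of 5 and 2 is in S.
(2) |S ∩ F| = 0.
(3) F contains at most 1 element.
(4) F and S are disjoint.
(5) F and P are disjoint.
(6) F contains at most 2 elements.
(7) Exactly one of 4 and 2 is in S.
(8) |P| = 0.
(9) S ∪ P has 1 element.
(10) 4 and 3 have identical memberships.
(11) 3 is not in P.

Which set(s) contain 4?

From (11): 3 ∉ P.
(8): P already has 0, so the rest are out.
Suppose 4 ∈ F: no assignment then satisfies all the clues, so 4 ∉ F.

4: none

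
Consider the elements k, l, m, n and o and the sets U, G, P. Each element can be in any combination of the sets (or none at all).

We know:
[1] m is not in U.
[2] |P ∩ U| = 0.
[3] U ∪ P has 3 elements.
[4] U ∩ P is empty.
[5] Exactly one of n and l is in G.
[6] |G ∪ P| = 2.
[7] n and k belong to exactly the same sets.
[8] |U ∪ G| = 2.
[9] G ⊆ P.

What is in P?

P = {l, m}

From (1): m ∉ U.
Suppose k ∈ P: no assignment then satisfies all the clues, so k ∉ P.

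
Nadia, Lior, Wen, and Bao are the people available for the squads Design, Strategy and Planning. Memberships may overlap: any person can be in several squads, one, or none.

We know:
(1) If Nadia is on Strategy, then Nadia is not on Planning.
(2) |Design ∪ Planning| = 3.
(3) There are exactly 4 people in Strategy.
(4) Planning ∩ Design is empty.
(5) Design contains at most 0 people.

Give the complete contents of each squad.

Design = {}; Strategy = {Bao, Lior, Nadia, Wen}; Planning = {Bao, Lior, Wen}

(3): only 4 candidates remain for Strategy, so all are in.
(5): Design already has 0, so the rest are out.
(1): Nadia ∉ Planning.
Suppose Lior ∉ Planning: no assignment then satisfies all the clues, so Lior ∈ Planning.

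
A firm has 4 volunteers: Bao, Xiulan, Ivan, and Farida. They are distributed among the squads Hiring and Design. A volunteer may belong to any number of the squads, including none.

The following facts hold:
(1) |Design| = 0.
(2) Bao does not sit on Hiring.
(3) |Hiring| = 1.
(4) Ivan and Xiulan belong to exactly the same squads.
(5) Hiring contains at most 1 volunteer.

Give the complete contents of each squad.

Hiring = {Farida}; Design = {}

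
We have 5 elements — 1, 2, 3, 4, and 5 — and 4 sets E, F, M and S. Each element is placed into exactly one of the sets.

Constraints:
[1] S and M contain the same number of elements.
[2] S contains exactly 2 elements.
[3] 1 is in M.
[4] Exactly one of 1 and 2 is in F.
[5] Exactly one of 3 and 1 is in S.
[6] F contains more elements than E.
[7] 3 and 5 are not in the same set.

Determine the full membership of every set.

E = {}; F = {2}; M = {1, 5}; S = {3, 4}

From (3): 1 ∈ M.
(4) (exactly one): 2 ∈ F.
(5) (exactly one): 3 ∈ S.
(7): 5 ∉ S.
(2): only 2 candidates remain for S, so all are in.
Suppose 5 ∈ E: no assignment then satisfies all the clues, so 5 ∉ E.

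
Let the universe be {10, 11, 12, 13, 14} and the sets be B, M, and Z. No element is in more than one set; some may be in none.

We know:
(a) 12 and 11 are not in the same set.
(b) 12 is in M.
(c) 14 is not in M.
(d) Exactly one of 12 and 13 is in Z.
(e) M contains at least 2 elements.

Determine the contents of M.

From (b): 12 ∈ M.
From (c): 14 ∉ M.
(a): 11 ∉ M.
(d) (exactly one): 13 ∈ Z.
(e): only 2 candidates remain for M, so all are in.

M = {10, 12}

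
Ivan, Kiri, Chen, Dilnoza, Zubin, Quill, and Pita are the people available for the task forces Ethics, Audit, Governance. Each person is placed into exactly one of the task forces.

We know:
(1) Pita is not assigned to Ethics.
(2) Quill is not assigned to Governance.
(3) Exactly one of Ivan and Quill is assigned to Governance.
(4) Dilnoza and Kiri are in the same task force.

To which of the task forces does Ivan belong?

From (1): Pita ∉ Ethics.
From (2): Quill ∉ Governance.
(3) (exactly one): Ivan ∈ Governance.

Ivan: Governance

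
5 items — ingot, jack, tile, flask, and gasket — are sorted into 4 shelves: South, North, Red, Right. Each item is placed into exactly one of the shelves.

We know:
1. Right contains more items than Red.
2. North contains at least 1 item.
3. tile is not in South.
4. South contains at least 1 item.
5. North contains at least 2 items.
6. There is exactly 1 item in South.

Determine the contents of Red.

Red = {}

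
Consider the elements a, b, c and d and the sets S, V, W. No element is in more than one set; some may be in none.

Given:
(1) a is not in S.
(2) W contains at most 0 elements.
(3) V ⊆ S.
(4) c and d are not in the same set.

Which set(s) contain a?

From (1): a ∉ S.
(2): W already has 0, so the rest are out.
(3) contrapositive: a ∉ V.

a: none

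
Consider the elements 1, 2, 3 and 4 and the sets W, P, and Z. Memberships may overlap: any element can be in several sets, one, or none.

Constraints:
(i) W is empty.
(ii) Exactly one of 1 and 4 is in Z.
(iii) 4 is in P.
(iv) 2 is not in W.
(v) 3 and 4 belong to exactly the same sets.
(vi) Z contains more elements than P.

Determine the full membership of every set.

From (iii): 4 ∈ P.
From (iv): 2 ∉ W.
(i): W already has 0, so the rest are out.
(v): 3 matches 4: 3 ∈ P.
Suppose 1 ∈ P: no assignment then satisfies all the clues, so 1 ∉ P.

W = {}; P = {3, 4}; Z = {2, 3, 4}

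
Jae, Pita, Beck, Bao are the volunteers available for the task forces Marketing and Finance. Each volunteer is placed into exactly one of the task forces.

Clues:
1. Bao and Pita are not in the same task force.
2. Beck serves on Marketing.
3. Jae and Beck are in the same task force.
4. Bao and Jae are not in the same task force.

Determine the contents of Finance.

From (2): Beck ∈ Marketing.
(3): Jae matches Beck: Jae ∈ Marketing.
(4): Bao ∉ Marketing.
Only one task force left: Bao ∈ Finance.
(1): Pita ∉ Finance.
Only one task force left: Pita ∈ Marketing.

Finance = {Bao}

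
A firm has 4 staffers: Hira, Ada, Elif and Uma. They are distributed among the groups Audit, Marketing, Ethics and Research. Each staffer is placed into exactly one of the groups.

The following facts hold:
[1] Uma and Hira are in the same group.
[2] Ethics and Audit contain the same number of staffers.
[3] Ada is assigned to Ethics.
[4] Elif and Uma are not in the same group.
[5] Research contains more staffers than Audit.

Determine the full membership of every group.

Audit = {Elif}; Marketing = {}; Ethics = {Ada}; Research = {Hira, Uma}

From (3): Ada ∈ Ethics.
Suppose Hira ∈ Audit: no assignment then satisfies all the clues, so Hira ∉ Audit.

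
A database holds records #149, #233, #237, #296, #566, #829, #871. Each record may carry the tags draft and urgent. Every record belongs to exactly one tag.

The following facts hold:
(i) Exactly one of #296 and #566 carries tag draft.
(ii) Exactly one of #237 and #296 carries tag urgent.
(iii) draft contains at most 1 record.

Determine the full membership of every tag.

draft = {#296}; urgent = {#149, #233, #237, #566, #829, #871}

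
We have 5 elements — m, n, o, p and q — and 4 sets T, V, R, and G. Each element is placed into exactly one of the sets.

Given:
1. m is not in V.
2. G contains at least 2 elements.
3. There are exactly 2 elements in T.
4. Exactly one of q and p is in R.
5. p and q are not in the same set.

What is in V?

V = {}

From (1): m ∉ V.
Suppose n ∈ V: no assignment then satisfies all the clues, so n ∉ V.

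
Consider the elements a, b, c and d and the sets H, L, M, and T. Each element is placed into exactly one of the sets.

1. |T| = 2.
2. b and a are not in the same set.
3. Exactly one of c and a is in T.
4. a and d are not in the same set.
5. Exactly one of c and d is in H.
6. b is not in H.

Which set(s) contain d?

d: H

From (6): b ∉ H.
Suppose d ∉ H: no assignment then satisfies all the clues, so d ∈ H.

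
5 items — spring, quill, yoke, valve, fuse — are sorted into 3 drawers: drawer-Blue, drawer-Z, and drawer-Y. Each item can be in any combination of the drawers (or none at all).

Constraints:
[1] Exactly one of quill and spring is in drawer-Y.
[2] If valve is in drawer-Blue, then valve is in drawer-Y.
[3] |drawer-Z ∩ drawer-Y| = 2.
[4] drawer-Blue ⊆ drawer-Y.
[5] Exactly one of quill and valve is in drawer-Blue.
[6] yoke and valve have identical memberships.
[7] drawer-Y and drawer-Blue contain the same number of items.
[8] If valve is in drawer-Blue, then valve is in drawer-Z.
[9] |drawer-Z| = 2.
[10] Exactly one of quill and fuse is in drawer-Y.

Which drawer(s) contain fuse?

fuse: drawer-Blue, drawer-Y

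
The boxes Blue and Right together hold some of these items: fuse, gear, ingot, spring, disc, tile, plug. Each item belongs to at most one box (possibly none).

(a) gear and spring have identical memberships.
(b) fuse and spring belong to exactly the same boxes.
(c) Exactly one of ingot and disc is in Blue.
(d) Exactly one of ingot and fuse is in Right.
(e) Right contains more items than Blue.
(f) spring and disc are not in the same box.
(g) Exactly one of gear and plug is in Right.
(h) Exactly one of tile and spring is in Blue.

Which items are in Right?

Right = {fuse, gear, spring}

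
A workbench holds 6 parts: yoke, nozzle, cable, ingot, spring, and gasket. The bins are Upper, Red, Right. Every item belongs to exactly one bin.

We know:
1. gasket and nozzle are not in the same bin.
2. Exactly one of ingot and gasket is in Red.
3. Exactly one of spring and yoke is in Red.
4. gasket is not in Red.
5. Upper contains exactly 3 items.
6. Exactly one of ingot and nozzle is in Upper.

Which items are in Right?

Right = {gasket}

From (4): gasket ∉ Red.
(2) (exactly one): ingot ∈ Red.
(6) (exactly one): nozzle ∈ Upper.
(1): gasket ∉ Upper.
Only one bin left: gasket ∈ Right.
Suppose yoke ∈ Right: no assignment then satisfies all the clues, so yoke ∉ Right.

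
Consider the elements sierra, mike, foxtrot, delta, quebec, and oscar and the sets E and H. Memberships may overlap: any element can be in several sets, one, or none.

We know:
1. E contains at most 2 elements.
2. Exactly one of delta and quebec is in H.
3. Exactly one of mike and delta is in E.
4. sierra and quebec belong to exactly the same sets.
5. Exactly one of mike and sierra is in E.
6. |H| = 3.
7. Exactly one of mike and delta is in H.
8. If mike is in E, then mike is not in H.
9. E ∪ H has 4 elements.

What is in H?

H = {delta, foxtrot, oscar}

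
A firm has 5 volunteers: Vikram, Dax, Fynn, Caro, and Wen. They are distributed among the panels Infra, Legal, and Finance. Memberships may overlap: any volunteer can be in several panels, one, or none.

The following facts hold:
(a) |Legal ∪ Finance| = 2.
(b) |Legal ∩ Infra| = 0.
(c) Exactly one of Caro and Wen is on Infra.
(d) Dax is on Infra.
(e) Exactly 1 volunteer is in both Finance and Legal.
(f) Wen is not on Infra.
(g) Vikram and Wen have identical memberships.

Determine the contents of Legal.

Legal = {Fynn}

From (d): Dax ∈ Infra.
From (f): Wen ∉ Infra.
(c) (exactly one): Caro ∈ Infra.
(g): Vikram matches Wen: Vikram ∉ Infra.
Suppose Vikram ∈ Legal: no assignment then satisfies all the clues, so Vikram ∉ Legal.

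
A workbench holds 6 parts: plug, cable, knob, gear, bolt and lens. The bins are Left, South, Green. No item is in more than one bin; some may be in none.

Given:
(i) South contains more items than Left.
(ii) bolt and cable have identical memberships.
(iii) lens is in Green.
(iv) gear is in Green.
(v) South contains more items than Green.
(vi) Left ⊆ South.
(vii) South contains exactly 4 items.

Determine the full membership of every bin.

Left = {}; South = {bolt, cable, knob, plug}; Green = {gear, lens}

From (iii): lens ∈ Green.
From (iv): gear ∈ Green.
(vii): only 4 candidates remain for South, so all are in.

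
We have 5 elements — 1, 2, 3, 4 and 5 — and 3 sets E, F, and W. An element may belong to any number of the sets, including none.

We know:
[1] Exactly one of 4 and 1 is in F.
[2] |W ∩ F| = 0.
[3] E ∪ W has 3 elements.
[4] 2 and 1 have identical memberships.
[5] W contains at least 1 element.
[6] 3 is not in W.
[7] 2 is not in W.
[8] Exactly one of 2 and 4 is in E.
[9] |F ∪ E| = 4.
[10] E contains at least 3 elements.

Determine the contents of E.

E = {1, 2, 5}

From (6): 3 ∉ W.
From (7): 2 ∉ W.
(4): 1 matches 2: 1 ∉ W.
Suppose 1 ∉ E: no assignment then satisfies all the clues, so 1 ∈ E.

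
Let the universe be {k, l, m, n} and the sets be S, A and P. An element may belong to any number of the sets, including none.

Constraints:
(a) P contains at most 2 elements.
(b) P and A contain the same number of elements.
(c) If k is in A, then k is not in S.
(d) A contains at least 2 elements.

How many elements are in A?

2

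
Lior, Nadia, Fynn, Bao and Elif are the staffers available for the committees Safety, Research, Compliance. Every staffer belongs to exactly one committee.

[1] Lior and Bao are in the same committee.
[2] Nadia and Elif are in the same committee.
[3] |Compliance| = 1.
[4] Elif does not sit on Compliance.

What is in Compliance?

Compliance = {Fynn}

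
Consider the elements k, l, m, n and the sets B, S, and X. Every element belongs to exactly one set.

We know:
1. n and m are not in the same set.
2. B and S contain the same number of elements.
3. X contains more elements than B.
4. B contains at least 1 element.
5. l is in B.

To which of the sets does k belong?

k: X

From (5): l ∈ B.
Suppose k ∈ B: no assignment then satisfies all the clues, so k ∉ B.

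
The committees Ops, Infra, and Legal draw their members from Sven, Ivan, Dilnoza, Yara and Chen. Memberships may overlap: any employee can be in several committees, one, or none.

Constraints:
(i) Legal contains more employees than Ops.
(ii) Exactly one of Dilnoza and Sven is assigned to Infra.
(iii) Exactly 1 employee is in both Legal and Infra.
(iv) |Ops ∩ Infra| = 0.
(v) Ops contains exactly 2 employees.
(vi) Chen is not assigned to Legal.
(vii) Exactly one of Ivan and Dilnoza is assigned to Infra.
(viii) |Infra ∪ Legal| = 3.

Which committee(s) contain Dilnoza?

From (vi): Chen ∉ Legal.
Suppose Dilnoza ∈ Ops: no assignment then satisfies all the clues, so Dilnoza ∉ Ops.

Dilnoza: Infra, Legal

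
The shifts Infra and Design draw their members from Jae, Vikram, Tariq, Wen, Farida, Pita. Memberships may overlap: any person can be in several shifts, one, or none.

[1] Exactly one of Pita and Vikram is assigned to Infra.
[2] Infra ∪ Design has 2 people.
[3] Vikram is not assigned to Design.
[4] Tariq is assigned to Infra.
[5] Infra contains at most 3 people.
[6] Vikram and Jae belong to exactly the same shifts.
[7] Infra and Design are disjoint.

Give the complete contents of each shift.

Infra = {Pita, Tariq}; Design = {}

From (3): Vikram ∉ Design.
From (4): Tariq ∈ Infra.
(6): Jae matches Vikram: Jae ∉ Design.
(7) (disjoint): Tariq ∉ Design.
Suppose Jae ∈ Infra: no assignment then satisfies all the clues, so Jae ∉ Infra.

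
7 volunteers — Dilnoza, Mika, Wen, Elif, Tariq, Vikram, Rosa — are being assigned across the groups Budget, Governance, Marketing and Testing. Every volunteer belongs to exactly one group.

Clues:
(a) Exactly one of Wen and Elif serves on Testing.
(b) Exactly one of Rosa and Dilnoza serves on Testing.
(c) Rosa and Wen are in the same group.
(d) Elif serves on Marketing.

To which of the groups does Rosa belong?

Rosa: Testing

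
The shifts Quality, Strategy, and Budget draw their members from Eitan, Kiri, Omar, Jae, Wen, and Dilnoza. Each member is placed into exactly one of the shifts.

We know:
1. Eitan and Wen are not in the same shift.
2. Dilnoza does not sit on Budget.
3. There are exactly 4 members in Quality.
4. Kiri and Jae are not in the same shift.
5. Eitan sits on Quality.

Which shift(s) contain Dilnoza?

Dilnoza: Quality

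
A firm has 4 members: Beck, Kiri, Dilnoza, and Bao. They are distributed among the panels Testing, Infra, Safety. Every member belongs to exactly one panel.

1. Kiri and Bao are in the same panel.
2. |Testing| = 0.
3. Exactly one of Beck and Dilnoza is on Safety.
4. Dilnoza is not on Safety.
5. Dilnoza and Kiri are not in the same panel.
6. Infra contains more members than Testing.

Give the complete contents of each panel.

From (4): Dilnoza ∉ Safety.
(2): Testing already has 0, so the rest are out.
(3) (exactly one): Beck ∈ Safety.
Only one panel left: Dilnoza ∈ Infra.
(5): Kiri ∉ Infra.
Only one panel left: Kiri ∈ Safety.
(1): Bao matches Kiri: Bao ∉ Infra.
(1): Bao matches Kiri: Bao ∈ Safety.

Testing = {}; Infra = {Dilnoza}; Safety = {Bao, Beck, Kiri}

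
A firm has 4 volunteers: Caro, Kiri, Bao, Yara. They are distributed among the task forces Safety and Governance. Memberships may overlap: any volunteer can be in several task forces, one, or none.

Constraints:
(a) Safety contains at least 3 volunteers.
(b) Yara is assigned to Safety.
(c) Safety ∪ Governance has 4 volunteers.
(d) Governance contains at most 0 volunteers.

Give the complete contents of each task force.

Safety = {Bao, Caro, Kiri, Yara}; Governance = {}

From (b): Yara ∈ Safety.
(d): Governance already has 0, so the rest are out.
Suppose Caro ∉ Safety: no assignment then satisfies all the clues, so Caro ∈ Safety.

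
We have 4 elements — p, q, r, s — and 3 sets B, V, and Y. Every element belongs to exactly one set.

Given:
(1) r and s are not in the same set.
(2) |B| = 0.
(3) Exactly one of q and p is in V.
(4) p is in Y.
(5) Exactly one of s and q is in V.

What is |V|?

2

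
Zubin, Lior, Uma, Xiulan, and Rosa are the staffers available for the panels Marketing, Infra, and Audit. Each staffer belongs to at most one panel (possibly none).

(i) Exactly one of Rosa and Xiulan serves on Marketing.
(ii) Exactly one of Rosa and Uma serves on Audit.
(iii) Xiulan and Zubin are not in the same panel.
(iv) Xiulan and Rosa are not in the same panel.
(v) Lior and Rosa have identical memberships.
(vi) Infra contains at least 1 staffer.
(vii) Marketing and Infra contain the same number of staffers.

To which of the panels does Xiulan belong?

Xiulan: Marketing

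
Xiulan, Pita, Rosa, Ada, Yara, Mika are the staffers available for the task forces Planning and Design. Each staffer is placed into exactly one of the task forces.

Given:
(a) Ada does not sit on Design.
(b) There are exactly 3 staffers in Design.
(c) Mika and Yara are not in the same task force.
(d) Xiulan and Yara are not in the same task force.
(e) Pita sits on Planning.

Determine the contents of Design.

From (a): Ada ∉ Design.
From (e): Pita ∈ Planning.
Only one task force left: Ada ∈ Planning.
Suppose Xiulan ∉ Design: no assignment then satisfies all the clues, so Xiulan ∈ Design.

Design = {Mika, Rosa, Xiulan}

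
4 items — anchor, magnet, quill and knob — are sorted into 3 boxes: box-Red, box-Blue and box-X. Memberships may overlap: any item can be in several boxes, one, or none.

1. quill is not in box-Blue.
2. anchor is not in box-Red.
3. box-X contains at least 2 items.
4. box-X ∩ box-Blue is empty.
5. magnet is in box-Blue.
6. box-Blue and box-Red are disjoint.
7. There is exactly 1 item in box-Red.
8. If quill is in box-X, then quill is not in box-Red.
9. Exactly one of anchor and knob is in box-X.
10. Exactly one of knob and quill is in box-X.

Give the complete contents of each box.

box-Red = {knob}; box-Blue = {magnet}; box-X = {anchor, quill}

From (1): quill ∉ box-Blue.
From (2): anchor ∉ box-Red.
From (5): magnet ∈ box-Blue.
(4) (disjoint): magnet ∉ box-X.
(6) (disjoint): magnet ∉ box-Red.
Suppose anchor ∈ box-Blue: no assignment then satisfies all the clues, so anchor ∉ box-Blue.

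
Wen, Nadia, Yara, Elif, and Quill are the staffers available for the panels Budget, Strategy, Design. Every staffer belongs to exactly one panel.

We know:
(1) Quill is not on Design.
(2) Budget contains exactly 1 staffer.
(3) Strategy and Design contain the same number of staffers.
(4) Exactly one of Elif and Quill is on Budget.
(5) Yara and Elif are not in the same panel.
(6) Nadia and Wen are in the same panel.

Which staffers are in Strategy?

Strategy = {Quill, Yara}

From (1): Quill ∉ Design.
Suppose Wen ∈ Strategy: no assignment then satisfies all the clues, so Wen ∉ Strategy.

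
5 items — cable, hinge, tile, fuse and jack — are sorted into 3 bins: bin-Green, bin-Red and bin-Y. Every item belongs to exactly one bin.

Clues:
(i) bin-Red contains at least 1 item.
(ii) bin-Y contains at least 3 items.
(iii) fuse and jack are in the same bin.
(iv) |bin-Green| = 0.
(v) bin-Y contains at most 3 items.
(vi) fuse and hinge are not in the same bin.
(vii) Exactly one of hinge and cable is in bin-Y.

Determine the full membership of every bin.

bin-Green = {}; bin-Red = {hinge, tile}; bin-Y = {cable, fuse, jack}

(iv): bin-Green already has 0, so the rest are out.
Suppose cable ∈ bin-Red: no assignment then satisfies all the clues, so cable ∉ bin-Red.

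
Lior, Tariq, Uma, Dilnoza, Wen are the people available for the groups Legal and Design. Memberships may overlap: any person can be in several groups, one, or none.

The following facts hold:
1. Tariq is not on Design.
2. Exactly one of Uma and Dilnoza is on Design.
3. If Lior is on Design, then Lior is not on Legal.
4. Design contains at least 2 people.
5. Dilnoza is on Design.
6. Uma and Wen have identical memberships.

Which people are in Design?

From (1): Tariq ∉ Design.
From (5): Dilnoza ∈ Design.
(2) (exactly one): Uma ∉ Design.
(6): Wen matches Uma: Wen ∉ Design.
(4): only 2 candidates remain for Design, so all are in.
(3): Lior ∉ Legal.

Design = {Dilnoza, Lior}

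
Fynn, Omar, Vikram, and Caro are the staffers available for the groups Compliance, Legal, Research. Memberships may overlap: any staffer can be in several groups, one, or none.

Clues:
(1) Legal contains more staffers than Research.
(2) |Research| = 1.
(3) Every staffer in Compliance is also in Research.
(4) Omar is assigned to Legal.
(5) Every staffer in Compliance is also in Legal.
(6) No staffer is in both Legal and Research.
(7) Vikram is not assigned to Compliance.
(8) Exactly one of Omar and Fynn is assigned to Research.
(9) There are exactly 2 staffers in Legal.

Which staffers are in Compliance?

Compliance = {}

From (4): Omar ∈ Legal.
From (7): Vikram ∉ Compliance.
(6) (disjoint): Omar ∉ Research.
(8) (exactly one): Fynn ∈ Research.
(2): Research already has 1, so the rest are out.
(3) contrapositive: Omar ∉ Compliance.
(3) contrapositive: Caro ∉ Compliance.
(6) (disjoint): Fynn ∉ Legal.
(5) contrapositive: Fynn ∉ Compliance.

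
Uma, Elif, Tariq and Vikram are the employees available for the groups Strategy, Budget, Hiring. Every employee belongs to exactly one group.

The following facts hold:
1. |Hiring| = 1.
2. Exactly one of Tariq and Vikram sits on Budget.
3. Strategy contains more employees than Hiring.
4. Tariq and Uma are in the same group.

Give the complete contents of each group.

Strategy = {Tariq, Uma}; Budget = {Vikram}; Hiring = {Elif}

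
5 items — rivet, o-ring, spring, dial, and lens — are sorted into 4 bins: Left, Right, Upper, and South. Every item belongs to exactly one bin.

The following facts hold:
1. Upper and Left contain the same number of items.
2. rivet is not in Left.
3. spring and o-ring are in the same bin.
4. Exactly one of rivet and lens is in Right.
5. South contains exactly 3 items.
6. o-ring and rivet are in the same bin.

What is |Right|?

From (2): rivet ∉ Left.
(6): o-ring matches rivet: o-ring ∉ Left.
(3): spring matches o-ring: spring ∉ Left.
Suppose rivet ∈ Right: no assignment then satisfies all the clues, so rivet ∉ Right.

2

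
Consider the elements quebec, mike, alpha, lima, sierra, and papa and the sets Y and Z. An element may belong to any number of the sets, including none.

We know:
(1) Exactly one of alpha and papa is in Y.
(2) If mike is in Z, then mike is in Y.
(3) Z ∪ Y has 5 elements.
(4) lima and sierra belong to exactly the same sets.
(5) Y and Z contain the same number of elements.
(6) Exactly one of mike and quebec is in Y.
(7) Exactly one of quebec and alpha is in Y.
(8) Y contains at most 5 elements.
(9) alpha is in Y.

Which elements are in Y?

Y = {alpha, lima, mike, sierra}

From (9): alpha ∈ Y.
(1) (exactly one): papa ∉ Y.
(7) (exactly one): quebec ∉ Y.
(6) (exactly one): mike ∈ Y.
Suppose lima ∉ Y: no assignment then satisfies all the clues, so lima ∈ Y.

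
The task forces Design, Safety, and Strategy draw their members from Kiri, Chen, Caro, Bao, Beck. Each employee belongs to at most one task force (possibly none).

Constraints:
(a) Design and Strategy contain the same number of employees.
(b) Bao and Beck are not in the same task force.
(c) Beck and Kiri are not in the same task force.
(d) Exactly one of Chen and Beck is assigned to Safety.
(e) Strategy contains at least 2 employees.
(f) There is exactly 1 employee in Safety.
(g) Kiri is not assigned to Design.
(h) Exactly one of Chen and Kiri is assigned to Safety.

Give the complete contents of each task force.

Design = {Beck, Caro}; Safety = {Chen}; Strategy = {Bao, Kiri}

From (g): Kiri ∉ Design.
Suppose Kiri ∈ Safety: no assignment then satisfies all the clues, so Kiri ∉ Safety.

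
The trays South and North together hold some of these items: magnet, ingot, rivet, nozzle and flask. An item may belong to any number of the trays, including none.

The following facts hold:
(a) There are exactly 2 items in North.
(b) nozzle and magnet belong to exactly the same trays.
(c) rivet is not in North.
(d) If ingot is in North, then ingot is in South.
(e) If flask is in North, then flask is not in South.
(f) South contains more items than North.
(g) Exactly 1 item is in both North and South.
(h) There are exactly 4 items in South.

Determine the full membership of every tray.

South = {ingot, magnet, nozzle, rivet}; North = {flask, ingot}

From (c): rivet ∉ North.
Suppose magnet ∉ South: no assignment then satisfies all the clues, so magnet ∈ South.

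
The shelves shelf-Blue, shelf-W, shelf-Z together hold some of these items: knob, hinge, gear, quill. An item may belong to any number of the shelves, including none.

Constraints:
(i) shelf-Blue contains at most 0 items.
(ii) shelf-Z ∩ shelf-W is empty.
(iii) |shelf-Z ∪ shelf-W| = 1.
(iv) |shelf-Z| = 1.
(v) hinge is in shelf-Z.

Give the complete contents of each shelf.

shelf-Blue = {}; shelf-W = {}; shelf-Z = {hinge}

From (v): hinge ∈ shelf-Z.
(i): shelf-Blue already has 0, so the rest are out.
(ii) (disjoint): hinge ∉ shelf-W.
(iv): shelf-Z already has 1, so the rest are out.
Suppose knob ∈ shelf-W: no assignment then satisfies all the clues, so knob ∉ shelf-W.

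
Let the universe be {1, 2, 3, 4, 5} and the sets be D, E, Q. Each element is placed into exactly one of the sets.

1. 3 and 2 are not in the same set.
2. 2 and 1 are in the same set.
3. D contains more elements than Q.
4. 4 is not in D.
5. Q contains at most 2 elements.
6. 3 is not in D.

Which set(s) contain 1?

From (4): 4 ∉ D.
From (6): 3 ∉ D.
Suppose 1 ∉ D: no assignment then satisfies all the clues, so 1 ∈ D.

1: D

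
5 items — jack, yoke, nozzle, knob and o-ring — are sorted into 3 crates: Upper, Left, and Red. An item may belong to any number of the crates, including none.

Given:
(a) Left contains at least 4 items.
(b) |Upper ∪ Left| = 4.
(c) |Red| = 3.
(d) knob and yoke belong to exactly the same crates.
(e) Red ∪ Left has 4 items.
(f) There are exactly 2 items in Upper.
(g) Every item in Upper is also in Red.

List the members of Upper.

Upper = {knob, yoke}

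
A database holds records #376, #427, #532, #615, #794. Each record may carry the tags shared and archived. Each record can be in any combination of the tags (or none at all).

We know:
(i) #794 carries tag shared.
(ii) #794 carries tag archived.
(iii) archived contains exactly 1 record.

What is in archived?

archived = {#794}

From (i): #794 ∈ shared.
From (ii): #794 ∈ archived.
(iii): archived already has 1, so the rest are out.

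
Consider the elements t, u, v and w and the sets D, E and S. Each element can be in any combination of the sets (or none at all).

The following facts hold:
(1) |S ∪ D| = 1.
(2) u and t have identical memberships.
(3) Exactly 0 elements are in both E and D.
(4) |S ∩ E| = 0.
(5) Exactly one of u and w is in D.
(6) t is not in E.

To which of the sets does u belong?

u: none

From (6): t ∉ E.
(2): u matches t: u ∉ E.
Suppose u ∈ D: no assignment then satisfies all the clues, so u ∉ D.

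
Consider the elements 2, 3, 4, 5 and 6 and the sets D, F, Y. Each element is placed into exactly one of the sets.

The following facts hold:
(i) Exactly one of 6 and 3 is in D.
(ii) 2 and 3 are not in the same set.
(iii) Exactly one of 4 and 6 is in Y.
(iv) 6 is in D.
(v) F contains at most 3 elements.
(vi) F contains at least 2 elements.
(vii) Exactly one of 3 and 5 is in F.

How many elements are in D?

1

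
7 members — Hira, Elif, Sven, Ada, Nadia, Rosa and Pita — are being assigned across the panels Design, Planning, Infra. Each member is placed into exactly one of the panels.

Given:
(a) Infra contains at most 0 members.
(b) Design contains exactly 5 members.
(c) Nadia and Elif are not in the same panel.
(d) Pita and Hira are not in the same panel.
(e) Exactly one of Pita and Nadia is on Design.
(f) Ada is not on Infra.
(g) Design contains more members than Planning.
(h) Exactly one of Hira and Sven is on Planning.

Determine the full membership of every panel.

From (f): Ada ∉ Infra.
(a): Infra already has 0, so the rest are out.
Suppose Hira ∈ Design: no assignment then satisfies all the clues, so Hira ∉ Design.

Design = {Ada, Elif, Pita, Rosa, Sven}; Planning = {Hira, Nadia}; Infra = {}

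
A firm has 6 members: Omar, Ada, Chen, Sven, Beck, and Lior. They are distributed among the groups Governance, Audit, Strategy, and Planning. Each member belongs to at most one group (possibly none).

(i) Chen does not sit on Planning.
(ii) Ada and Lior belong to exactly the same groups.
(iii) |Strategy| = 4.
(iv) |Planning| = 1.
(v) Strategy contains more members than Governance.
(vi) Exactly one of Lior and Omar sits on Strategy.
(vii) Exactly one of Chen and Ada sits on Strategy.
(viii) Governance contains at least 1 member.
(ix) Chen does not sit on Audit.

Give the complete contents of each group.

From (i): Chen ∉ Planning.
From (ix): Chen ∉ Audit.
Suppose Omar ∈ Governance: no assignment then satisfies all the clues, so Omar ∉ Governance.

Governance = {Chen}; Audit = {}; Strategy = {Ada, Beck, Lior, Sven}; Planning = {Omar}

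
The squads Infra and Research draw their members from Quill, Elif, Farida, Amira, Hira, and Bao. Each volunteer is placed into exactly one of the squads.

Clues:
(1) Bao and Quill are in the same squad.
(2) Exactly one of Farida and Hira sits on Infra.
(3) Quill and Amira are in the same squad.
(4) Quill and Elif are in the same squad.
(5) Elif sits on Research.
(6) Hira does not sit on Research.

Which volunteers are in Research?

From (5): Elif ∈ Research.
From (6): Hira ∉ Research.
(4): Quill matches Elif: Quill ∉ Infra.
(4): Quill matches Elif: Quill ∈ Research.
Only one squad left: Hira ∈ Infra.
(1): Bao matches Quill: Bao ∉ Infra.
(1): Bao matches Quill: Bao ∈ Research.
(2) (exactly one): Farida ∉ Infra.
(3): Amira matches Quill: Amira ∉ Infra.
(3): Amira matches Quill: Amira ∈ Research.
Only one squad left: Farida ∈ Research.

Research = {Amira, Bao, Elif, Farida, Quill}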